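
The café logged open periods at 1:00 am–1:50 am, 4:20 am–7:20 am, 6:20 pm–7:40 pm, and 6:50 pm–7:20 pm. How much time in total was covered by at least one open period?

5 h 10 min

Merged: 1:00 am–1:50 am, 4:20 am–7:20 am, 6:20 pm–7:40 pm.
Lengths: 50 min + 3 h + 1 h 20 min = 5 h 10 min.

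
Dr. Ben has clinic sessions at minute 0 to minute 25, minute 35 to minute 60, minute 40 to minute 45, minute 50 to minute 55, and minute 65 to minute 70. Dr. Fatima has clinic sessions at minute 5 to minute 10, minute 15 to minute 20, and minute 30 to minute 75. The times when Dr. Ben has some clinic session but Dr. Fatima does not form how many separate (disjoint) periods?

3

A, merged: minute 0 to minute 25, minute 35 to minute 60, minute 65 to minute 70.
A \ B = minute 0 to minute 5, minute 10 to minute 15, minute 20 to minute 25.
That is 3 disjoint pieces.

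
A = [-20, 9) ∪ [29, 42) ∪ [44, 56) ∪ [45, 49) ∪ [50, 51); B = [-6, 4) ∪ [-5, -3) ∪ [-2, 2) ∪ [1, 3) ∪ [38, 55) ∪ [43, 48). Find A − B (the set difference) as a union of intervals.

[-20, -6) ∪ [4, 9) ∪ [29, 38) ∪ [55, 56)

First set merges to [-20, 9), [29, 42), [44, 56).
Second set merges to [-6, 4), [38, 55).
[-20, 9) \ B = [-20, -6), [4, 9).
[29, 42) \ B = [29, 38).
[44, 56) \ B = [55, 56).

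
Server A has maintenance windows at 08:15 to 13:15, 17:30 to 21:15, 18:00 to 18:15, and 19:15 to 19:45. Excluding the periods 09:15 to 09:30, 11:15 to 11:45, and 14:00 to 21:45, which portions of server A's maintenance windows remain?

08:15-09:15, 09:30-11:15, 11:45-13:15

First set merges to 08:15-13:15, 17:30-21:15.
08:15-13:15 minus B → 08:15-09:15, 09:30-11:15, 11:45-13:15.
17:30-21:15: fully covered by B → removed.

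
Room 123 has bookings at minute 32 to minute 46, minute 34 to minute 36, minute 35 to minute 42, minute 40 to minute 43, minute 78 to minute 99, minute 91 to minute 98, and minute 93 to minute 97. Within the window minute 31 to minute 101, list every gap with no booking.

After merging, the occupied span is minute 32 to minute 46, minute 78 to minute 99.
Uncovered inside minute 31 to minute 101: minute 31 to minute 32, minute 46 to minute 78, minute 99 to minute 101.

minute 31 to minute 32, minute 46 to minute 78, minute 99 to minute 101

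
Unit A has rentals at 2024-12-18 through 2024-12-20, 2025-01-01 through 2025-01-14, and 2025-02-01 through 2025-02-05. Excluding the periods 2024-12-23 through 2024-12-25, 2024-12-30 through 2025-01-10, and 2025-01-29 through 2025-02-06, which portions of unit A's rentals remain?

2024-12-18 through 2024-12-20, 2025-01-11 through 2025-01-14

2024-12-18 through 2024-12-20 is untouched.
2025-01-01 through 2025-01-14 with B removed leaves 2025-01-11 through 2025-01-14.
2025-02-01 through 2025-02-05 lies entirely inside B → drops out.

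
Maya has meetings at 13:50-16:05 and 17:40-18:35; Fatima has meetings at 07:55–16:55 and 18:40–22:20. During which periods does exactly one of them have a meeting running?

A but not B: 17:40–18:35.
B but not A: 07:55–13:50, 16:05–16:55, 18:40–22:20.
Combining gives A △ B.

07:55–13:50, 16:05–16:55, 17:40–18:35, 18:40–22:20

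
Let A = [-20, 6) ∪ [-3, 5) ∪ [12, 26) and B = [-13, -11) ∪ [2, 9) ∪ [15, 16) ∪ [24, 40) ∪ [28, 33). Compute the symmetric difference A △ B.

[-20, -13) ∪ [-11, 2) ∪ [6, 9) ∪ [12, 15) ∪ [16, 24) ∪ [26, 40)

First set merges to [-20, 6), [12, 26).
Second set merges to [-13, -11), [2, 9), [15, 16), [24, 40).
Only in the first: [-20, -13), [-11, 2), [12, 15), [16, 24).
Only in the second: [6, 9), [26, 40).
Together these are the periods covered by exactly one.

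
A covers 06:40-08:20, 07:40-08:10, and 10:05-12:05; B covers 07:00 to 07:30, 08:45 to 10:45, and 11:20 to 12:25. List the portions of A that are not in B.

Merge the first list: 06:40–08:20, 10:05–12:05.
06:40–08:20 minus B → 06:40–07:00, 07:30–08:20.
10:05–12:05 minus B → 10:45–11:20.

06:40–07:00, 07:30–08:20, 10:45–11:20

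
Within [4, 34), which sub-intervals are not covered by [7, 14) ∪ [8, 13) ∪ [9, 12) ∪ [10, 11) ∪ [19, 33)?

After merging, the occupied span is [7, 14), [19, 33).
Complement within [4, 34): [4, 7), [14, 19), [33, 34).

[4, 7) ∪ [14, 19) ∪ [33, 34)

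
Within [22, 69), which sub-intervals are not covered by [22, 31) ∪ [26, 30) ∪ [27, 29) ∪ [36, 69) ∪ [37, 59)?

After merging, the occupied span is [22, 31), [36, 69).
Complement within [22, 69): [31, 36).

[31, 36)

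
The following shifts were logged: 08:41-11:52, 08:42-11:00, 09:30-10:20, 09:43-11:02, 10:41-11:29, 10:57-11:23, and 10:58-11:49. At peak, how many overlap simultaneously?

6

Sweep endpoints in order; track running count of active intervals.
Peak of 6 reached at 10:58.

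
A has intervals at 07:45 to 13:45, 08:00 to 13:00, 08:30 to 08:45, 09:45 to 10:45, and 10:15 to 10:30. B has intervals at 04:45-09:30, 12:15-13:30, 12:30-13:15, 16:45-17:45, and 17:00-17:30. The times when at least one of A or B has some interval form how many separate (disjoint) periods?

2

A, merged: 07:45–13:45.
B, merged: 04:45–09:30, 12:15–13:30, 16:45–17:45.
A ∪ B = 04:45–13:45, 16:45–17:45.
That is 2 disjoint pieces.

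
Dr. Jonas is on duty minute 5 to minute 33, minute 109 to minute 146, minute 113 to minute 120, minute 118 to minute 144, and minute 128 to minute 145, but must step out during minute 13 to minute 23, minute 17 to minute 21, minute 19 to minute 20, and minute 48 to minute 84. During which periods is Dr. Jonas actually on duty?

A, merged: minute 5 to minute 33, minute 109 to minute 146.
B, merged: minute 13 to minute 23, minute 48 to minute 84.
minute 5 to minute 33 with B removed leaves minute 5 to minute 13, minute 23 to minute 33.
minute 109 to minute 146 is untouched.

minute 5 to minute 13, minute 23 to minute 33, minute 109 to minute 146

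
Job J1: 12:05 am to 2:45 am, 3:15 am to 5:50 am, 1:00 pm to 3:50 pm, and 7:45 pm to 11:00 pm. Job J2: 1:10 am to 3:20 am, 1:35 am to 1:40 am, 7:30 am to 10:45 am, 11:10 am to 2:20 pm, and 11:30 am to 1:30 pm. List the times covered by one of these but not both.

Second set merges to 1:10 am-3:20 am, 7:30 am-10:45 am, 11:10 am-2:20 pm.
A \ B = 12:05 am-1:10 am, 3:20 am-5:50 am, 2:20 pm-3:50 pm, 7:45 pm-11:00 pm.
B \ A = 2:45 am-3:15 am, 7:30 am-10:45 am, 11:10 am-1:00 pm.
Union of the two gives the symmetric difference.

12:05 am-1:10 am, 2:45 am-3:15 am, 3:20 am-5:50 am, 7:30 am-10:45 am, 11:10 am-1:00 pm, 2:20 pm-3:50 pm, 7:45 pm-11:00 pm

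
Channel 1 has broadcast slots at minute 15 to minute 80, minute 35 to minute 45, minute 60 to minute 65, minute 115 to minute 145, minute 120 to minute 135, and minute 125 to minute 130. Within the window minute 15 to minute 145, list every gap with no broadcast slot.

The merged coverage is minute 15 to minute 80, minute 115 to minute 145.
Uncovered inside minute 15 to minute 145: minute 80 to minute 115.

minute 80 to minute 115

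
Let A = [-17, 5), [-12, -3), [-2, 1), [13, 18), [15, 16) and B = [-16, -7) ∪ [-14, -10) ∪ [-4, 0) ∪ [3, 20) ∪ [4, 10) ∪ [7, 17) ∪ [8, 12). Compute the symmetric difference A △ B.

[-17, -16) ∪ [-7, -4) ∪ [0, 3) ∪ [5, 13) ∪ [18, 20)

First set merges to [-17, 5), [13, 18).
Second set merges to [-16, -7), [-4, 0), [3, 20).
A but not B: [-17, -16), [-7, -4), [0, 3).
B but not A: [5, 13), [18, 20).
Combining gives A △ B.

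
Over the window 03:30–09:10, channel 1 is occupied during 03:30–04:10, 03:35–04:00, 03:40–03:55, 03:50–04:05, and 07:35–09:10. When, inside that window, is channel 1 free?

Covered (merged): 03:30–04:10, 07:35–09:10.
Uncovered inside 03:30–09:10: 04:10–07:35.

04:10–07:35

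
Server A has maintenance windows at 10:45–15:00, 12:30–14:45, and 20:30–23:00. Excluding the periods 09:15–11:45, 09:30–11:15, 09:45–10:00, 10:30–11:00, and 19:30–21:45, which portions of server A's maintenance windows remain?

11:45–15:00, 21:45–23:00

A, merged: 10:45–15:00, 20:30–23:00.
B, merged: 09:15–11:45, 19:30–21:45.
10:45–15:00 with B removed leaves 11:45–15:00.
20:30–23:00 with B removed leaves 21:45–23:00.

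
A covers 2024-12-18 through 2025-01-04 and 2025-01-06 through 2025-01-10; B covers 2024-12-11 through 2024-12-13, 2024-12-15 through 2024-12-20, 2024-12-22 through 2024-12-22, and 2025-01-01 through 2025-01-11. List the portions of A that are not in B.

2024-12-18 through 2025-01-04 minus B → 2024-12-21 through 2024-12-21, 2024-12-23 through 2024-12-31.
2025-01-06 through 2025-01-10: fully covered by B → removed.

2024-12-21 through 2024-12-21, 2024-12-23 through 2024-12-31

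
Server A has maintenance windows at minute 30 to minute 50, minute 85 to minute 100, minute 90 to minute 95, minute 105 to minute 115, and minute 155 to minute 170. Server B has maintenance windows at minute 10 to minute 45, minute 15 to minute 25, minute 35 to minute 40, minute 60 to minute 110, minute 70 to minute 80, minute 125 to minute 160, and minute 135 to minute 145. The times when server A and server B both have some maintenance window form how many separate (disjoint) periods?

4

First set merges to minute 30 to minute 50, minute 85 to minute 100, minute 105 to minute 115, minute 155 to minute 170.
Second set merges to minute 10 to minute 45, minute 60 to minute 110, minute 125 to minute 160.
A ∩ B = minute 30 to minute 45, minute 85 to minute 100, minute 105 to minute 110, minute 155 to minute 160.
That is 4 disjoint pieces.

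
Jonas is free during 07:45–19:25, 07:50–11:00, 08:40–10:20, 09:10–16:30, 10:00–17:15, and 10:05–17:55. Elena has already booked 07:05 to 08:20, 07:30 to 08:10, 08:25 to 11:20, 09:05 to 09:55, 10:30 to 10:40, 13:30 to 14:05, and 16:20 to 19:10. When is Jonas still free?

Merge the first list: 07:45–19:25.
Merge the second list: 07:05–08:20, 08:25–11:20, 13:30–14:05, 16:20–19:10.
07:45–19:25 \ B = 08:20–08:25, 11:20–13:30, 14:05–16:20, 19:10–19:25.

08:20–08:25, 11:20–13:30, 14:05–16:20, 19:10–19:25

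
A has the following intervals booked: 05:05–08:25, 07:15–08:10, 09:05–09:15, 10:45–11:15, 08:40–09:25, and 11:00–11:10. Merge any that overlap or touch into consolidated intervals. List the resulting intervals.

05:05–08:25, 08:40–09:25, 10:45–11:15

Sort by start: 05:05–08:25, 07:15–08:10, 08:40–09:25, 09:05–09:15, 10:45–11:15, 11:00–11:10.
07:15–08:10 overlaps/touches 05:05–08:25 → extend to 05:05–08:25.
08:40–09:25 is disjoint → start new block.
09:05–09:15 overlaps/touches 08:40–09:25 → extend to 08:40–09:25.
10:45–11:15 is disjoint → start new block.
11:00–11:10 overlaps/touches 10:45–11:15 → extend to 10:45–11:15.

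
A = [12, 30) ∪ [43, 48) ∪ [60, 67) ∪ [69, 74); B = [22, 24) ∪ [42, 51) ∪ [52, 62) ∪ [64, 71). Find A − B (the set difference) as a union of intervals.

[12, 22) ∪ [24, 30) ∪ [62, 64) ∪ [71, 74)

[12, 30) with B removed leaves [12, 22), [24, 30).
[43, 48) lies entirely inside B → drops out.
[60, 67) with B removed leaves [62, 64).
[69, 74) with B removed leaves [71, 74).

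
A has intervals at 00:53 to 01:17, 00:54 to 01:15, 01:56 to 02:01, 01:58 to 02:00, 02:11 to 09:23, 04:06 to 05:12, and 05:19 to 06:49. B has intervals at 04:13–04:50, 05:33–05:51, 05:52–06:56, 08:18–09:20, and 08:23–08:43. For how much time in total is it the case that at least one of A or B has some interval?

7 h 41 min

A, merged: 00:53-01:17, 01:56-02:01, 02:11-09:23.
B, merged: 04:13-04:50, 05:33-05:51, 05:52-06:56, 08:18-09:20.
A ∪ B = 00:53-01:17, 01:56-02:01, 02:11-09:23.
Total: 24 min + 5 min + 7 h 12 min = 7 h 41 min.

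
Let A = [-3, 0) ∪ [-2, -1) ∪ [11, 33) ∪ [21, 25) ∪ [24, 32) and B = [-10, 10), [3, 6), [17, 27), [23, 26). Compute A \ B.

A, merged: [-3, 0), [11, 33).
B, merged: [-10, 10), [17, 27).
[-3, 0) lies entirely inside B → drops out.
[11, 33) with B removed leaves [11, 17), [27, 33).

[11, 17) ∪ [27, 33)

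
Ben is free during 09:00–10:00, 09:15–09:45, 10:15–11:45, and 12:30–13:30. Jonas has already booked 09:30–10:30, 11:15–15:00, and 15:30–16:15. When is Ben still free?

First set merges to 09:00–10:00, 10:15–11:45, 12:30–13:30.
09:00–10:00 \ B = 09:00–09:30.
10:15–11:45 \ B = 10:30–11:15.
12:30–13:30: entirely removed.

09:00–09:30, 10:30–11:15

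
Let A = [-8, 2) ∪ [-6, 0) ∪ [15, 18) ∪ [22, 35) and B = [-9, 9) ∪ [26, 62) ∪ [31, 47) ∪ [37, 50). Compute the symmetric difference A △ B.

A, merged: [-8, 2), [15, 18), [22, 35).
B, merged: [-9, 9), [26, 62).
A \ B = [15, 18), [22, 26).
B \ A = [-9, -8), [2, 9), [35, 62).
Union of the two gives the symmetric difference.

[-9, -8) ∪ [2, 9) ∪ [15, 18) ∪ [22, 26) ∪ [35, 62)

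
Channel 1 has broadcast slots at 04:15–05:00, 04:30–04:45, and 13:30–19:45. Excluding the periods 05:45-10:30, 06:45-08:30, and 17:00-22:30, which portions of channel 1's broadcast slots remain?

04:15–05:00, 13:30–17:00

A, merged: 04:15–05:00, 13:30–19:45.
B, merged: 05:45–10:30, 17:00–22:30.
04:15–05:00: no B overlap → unchanged.
13:30–19:45 minus B → 13:30–17:00.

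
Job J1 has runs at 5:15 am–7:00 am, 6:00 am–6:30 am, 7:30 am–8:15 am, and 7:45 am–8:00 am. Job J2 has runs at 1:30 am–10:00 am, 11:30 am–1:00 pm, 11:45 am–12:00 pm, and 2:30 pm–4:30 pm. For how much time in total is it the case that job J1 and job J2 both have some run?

2 h 30 min

First set merges to 5:15 am-7:00 am, 7:30 am-8:15 am.
Second set merges to 1:30 am-10:00 am, 11:30 am-1:00 pm, 2:30 pm-4:30 pm.
A ∩ B = 5:15 am-7:00 am, 7:30 am-8:15 am.
Total: 1 h 45 min + 45 min = 2 h 30 min.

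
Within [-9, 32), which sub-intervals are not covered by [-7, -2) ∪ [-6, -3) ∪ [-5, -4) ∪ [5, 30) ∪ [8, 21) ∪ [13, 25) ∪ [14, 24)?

[-9, -7) ∪ [-2, 5) ∪ [30, 32)

Covered (merged): [-7, -2), [5, 30).
Gaps within [-9, 32): [-9, -7), [-2, 5), [30, 32).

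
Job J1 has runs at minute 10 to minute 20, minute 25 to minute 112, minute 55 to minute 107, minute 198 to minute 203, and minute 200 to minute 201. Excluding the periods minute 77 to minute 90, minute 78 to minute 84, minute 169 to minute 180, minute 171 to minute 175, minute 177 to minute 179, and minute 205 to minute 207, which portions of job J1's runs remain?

minute 10 to minute 20, minute 25 to minute 77, minute 90 to minute 112, minute 198 to minute 203

A, merged: minute 10 to minute 20, minute 25 to minute 112, minute 198 to minute 203.
B, merged: minute 77 to minute 90, minute 169 to minute 180, minute 205 to minute 207.
minute 10 to minute 20: nothing removed.
minute 25 to minute 112 \ B = minute 25 to minute 77, minute 90 to minute 112.
minute 198 to minute 203: nothing removed.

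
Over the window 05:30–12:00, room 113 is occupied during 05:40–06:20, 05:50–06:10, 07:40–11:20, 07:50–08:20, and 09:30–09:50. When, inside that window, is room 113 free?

After merging, the occupied span is 05:40-06:20, 07:40-11:20.
Complement within 05:30-12:00: 05:30-05:40, 06:20-07:40, 11:20-12:00.

05:30-05:40, 06:20-07:40, 11:20-12:00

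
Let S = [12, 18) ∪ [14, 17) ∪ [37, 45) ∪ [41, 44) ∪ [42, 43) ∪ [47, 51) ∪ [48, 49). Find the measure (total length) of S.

18

Merged: [12, 18), [37, 45), [47, 51).
Lengths: 6 + 8 + 4 = 18.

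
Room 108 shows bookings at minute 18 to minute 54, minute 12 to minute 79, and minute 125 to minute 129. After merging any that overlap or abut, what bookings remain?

Sort by start: minute 12 to minute 79, minute 18 to minute 54, minute 125 to minute 129.
minute 18 to minute 54 overlaps/touches minute 12 to minute 79 → extend to minute 12 to minute 79.
minute 125 to minute 129 is disjoint → start new block.

minute 12 to minute 79, minute 125 to minute 129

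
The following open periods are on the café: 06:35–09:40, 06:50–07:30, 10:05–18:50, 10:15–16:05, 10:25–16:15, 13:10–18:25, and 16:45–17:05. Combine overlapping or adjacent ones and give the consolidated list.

06:50-07:30 overlaps/touches 06:35-09:40 → extend to 06:35-09:40.
10:05-18:50 is disjoint → start new block.
10:15-16:05 overlaps/touches 10:05-18:50 → extend to 10:05-18:50.
10:25-16:15 overlaps/touches 10:05-18:50 → extend to 10:05-18:50.
13:10-18:25 overlaps/touches 10:05-18:50 → extend to 10:05-18:50.
16:45-17:05 overlaps/touches 10:05-18:50 → extend to 10:05-18:50.

06:35-09:40, 10:05-18:50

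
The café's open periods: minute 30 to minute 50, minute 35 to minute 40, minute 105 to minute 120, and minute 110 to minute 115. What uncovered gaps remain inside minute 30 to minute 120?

The merged coverage is minute 30 to minute 50, minute 105 to minute 120.
Gaps within minute 30 to minute 120: minute 50 to minute 105.

minute 50 to minute 105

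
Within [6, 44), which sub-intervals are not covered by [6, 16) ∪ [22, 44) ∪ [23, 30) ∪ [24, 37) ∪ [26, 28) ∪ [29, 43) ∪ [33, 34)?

[16, 22)

The merged coverage is [6, 16), [22, 44).
Uncovered inside [6, 44): [16, 22).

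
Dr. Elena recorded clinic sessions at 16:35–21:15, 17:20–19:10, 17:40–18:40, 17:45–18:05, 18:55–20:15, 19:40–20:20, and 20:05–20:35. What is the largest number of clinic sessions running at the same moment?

4

Walk the sorted start/end points keeping a running depth.
The depth first hits 4 at 17:45.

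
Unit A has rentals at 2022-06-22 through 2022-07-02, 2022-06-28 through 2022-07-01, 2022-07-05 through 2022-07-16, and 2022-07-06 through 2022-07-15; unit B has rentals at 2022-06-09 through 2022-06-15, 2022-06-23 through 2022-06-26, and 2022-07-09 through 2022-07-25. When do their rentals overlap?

A, merged: 2022-06-22 through 2022-07-02, 2022-07-05 through 2022-07-16.
2022-06-22 through 2022-07-02 ∩ B → 2022-06-23 through 2022-06-26.
2022-07-05 through 2022-07-16 ∩ B → 2022-07-09 through 2022-07-16.

2022-06-23 through 2022-06-26, 2022-07-09 through 2022-07-16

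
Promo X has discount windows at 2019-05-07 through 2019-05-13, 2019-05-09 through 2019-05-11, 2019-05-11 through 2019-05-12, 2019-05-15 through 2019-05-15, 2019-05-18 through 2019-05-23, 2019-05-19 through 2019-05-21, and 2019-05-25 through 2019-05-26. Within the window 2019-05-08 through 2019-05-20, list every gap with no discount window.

Covered (merged): 2019-05-07 through 2019-05-13, 2019-05-15 through 2019-05-15, 2019-05-18 through 2019-05-23, 2019-05-25 through 2019-05-26.
Uncovered inside 2019-05-08 through 2019-05-20: 2019-05-14 through 2019-05-14, 2019-05-16 through 2019-05-17.

2019-05-14 through 2019-05-14, 2019-05-16 through 2019-05-17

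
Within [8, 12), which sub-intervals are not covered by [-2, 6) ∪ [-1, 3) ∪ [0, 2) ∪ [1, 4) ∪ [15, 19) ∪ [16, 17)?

After merging, the occupied span is [-2, 6), [15, 19).
Complement within [8, 12): [8, 12).

[8, 12)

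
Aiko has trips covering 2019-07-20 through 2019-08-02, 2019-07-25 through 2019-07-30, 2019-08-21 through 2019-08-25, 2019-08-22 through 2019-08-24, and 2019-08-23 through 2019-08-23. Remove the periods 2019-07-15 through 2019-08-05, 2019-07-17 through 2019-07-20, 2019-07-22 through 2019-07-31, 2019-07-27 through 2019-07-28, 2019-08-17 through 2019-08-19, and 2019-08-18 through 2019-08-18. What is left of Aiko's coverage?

A, merged: 2019-07-20 through 2019-08-02, 2019-08-21 through 2019-08-25.
B, merged: 2019-07-15 through 2019-08-05, 2019-08-17 through 2019-08-19.
2019-07-20 through 2019-08-02: entirely removed.
2019-08-21 through 2019-08-25: nothing removed.

2019-08-21 through 2019-08-25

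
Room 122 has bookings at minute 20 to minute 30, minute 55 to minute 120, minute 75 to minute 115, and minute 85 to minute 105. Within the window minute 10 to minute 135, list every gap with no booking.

Covered (merged): minute 20 to minute 30, minute 55 to minute 120.
Complement within minute 10 to minute 135: minute 10 to minute 20, minute 30 to minute 55, minute 120 to minute 135.

minute 10 to minute 20, minute 30 to minute 55, minute 120 to minute 135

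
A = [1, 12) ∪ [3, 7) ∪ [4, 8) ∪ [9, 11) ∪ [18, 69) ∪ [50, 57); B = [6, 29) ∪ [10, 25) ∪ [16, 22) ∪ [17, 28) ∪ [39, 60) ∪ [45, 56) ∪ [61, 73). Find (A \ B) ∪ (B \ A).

A, merged: [1, 12), [18, 69).
B, merged: [6, 29), [39, 60), [61, 73).
A but not B: [1, 6), [29, 39), [60, 61).
B but not A: [12, 18), [69, 73).
Combining gives A △ B.

[1, 6) ∪ [12, 18) ∪ [29, 39) ∪ [60, 61) ∪ [69, 73)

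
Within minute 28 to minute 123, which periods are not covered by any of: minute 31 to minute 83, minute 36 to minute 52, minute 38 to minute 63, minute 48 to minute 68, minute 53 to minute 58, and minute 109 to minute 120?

minute 28 to minute 31, minute 83 to minute 109, minute 120 to minute 123

After merging, the occupied span is minute 31 to minute 83, minute 109 to minute 120.
Gaps within minute 28 to minute 123: minute 28 to minute 31, minute 83 to minute 109, minute 120 to minute 123.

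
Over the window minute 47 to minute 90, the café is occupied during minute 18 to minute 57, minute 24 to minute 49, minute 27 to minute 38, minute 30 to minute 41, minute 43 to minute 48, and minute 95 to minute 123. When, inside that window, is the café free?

After merging, the occupied span is minute 18 to minute 57, minute 95 to minute 123.
Complement within minute 47 to minute 90: minute 57 to minute 90.

minute 57 to minute 90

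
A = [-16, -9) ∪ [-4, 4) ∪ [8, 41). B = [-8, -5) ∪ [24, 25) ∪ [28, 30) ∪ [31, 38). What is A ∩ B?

[-16, -9): no overlap with the second set.
[-4, 4): no overlap with the second set.
[8, 41) meets the second set on [24, 25), [28, 30), [31, 38).

[24, 25) ∪ [28, 30) ∪ [31, 38)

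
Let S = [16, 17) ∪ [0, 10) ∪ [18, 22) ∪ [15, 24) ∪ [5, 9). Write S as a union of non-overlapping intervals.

[0, 10) ∪ [15, 24)

Sort by start: [0, 10), [5, 9), [15, 24), [16, 17), [18, 22).
[5, 9) overlaps/touches [0, 10) → extend to [0, 10).
[15, 24) is disjoint → start new block.
[16, 17) overlaps/touches [15, 24) → extend to [15, 24).
[18, 22) overlaps/touches [15, 24) → extend to [15, 24).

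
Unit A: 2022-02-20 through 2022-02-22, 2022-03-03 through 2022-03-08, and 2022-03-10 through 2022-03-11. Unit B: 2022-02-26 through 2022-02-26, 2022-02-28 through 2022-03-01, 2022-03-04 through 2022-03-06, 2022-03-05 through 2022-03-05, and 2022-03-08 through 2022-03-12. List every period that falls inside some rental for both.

Merge the second list: 2022-02-26 through 2022-02-26, 2022-02-28 through 2022-03-01, 2022-03-04 through 2022-03-06, 2022-03-08 through 2022-03-12.
2022-02-20 through 2022-02-22: no overlap with the second set.
2022-03-03 through 2022-03-08 meets the second set on 2022-03-04 through 2022-03-06, 2022-03-08 through 2022-03-08.
2022-03-10 through 2022-03-11 meets the second set on 2022-03-10 through 2022-03-11.

2022-03-04 through 2022-03-06, 2022-03-08 through 2022-03-08, 2022-03-10 through 2022-03-11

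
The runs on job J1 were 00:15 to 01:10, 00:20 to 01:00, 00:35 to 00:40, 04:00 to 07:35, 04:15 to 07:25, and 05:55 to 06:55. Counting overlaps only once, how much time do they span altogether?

Merged: 00:15-01:10, 04:00-07:35.
Lengths: 55 min + 3 h 35 min = 4 h 30 min.

4 h 30 min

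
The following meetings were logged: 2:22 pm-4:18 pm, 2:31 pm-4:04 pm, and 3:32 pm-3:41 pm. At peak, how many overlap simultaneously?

Sweep endpoints in order; track running count of active intervals.
Peak of 3 reached at 3:32 pm.

3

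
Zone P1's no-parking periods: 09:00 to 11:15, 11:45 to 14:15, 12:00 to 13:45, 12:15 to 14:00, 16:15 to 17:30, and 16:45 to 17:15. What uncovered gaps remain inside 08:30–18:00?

The merged coverage is 09:00–11:15, 11:45–14:15, 16:15–17:30.
Gaps within 08:30–18:00: 08:30–09:00, 11:15–11:45, 14:15–16:15, 17:30–18:00.

08:30–09:00, 11:15–11:45, 14:15–16:15, 17:30–18:00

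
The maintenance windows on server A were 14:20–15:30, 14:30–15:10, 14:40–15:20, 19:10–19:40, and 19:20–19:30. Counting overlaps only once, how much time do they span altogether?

1 h 40 min

Merged: 14:20-15:30, 19:10-19:40.
Lengths: 1 h 10 min + 30 min = 1 h 40 min.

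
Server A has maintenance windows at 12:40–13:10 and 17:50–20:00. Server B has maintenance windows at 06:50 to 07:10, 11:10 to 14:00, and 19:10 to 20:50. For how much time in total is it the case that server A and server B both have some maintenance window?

1 h 20 min

A ∩ B = 12:40-13:10, 19:10-20:00.
Total: 30 min + 50 min = 1 h 20 min.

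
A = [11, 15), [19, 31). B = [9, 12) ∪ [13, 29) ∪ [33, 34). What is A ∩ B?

[11, 12) ∪ [13, 15) ∪ [19, 29)

[11, 15) meets the second set on [11, 12), [13, 15).
[19, 31) meets the second set on [19, 29).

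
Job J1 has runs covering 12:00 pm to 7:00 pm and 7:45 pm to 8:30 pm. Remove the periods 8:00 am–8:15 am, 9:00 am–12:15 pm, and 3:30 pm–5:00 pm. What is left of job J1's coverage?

12:15 pm–3:30 pm, 5:00 pm–7:00 pm, 7:45 pm–8:30 pm

12:00 pm–7:00 pm with B removed leaves 12:15 pm–3:30 pm, 5:00 pm–7:00 pm.
7:45 pm–8:30 pm is untouched.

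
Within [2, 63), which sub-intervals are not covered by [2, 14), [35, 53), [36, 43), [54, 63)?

[14, 35) ∪ [53, 54)

Covered (merged): [2, 14), [35, 53), [54, 63).
Gaps within [2, 63): [14, 35), [53, 54).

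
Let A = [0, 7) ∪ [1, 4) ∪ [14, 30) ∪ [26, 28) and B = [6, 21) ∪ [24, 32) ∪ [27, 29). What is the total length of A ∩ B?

14

First set merges to [0, 7), [14, 30).
Second set merges to [6, 21), [24, 32).
A ∩ B = [6, 7), [14, 21), [24, 30).
Total: 1 + 7 + 6 = 14.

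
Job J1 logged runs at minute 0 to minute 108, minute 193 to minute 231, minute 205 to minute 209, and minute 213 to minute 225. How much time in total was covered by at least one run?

146 minutes

Merged: minute 0 to minute 108, minute 193 to minute 231.
Lengths: 108 minutes + 38 minutes = 146 minutes.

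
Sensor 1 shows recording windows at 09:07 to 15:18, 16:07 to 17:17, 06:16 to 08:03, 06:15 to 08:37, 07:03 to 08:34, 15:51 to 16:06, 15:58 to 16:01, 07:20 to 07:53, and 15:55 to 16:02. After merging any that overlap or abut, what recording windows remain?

Sort by start: 06:15-08:37, 06:16-08:03, 07:03-08:34, 07:20-07:53, 09:07-15:18, 15:51-16:06, 15:55-16:02, 15:58-16:01, 16:07-17:17.
06:16-08:03 overlaps/touches 06:15-08:37 → extend to 06:15-08:37.
07:03-08:34 overlaps/touches 06:15-08:37 → extend to 06:15-08:37.
07:20-07:53 overlaps/touches 06:15-08:37 → extend to 06:15-08:37.
09:07-15:18 is disjoint → start new block.
15:51-16:06 is disjoint → start new block.
15:55-16:02 overlaps/touches 15:51-16:06 → extend to 15:51-16:06.
15:58-16:01 overlaps/touches 15:51-16:06 → extend to 15:51-16:06.
16:07-17:17 is disjoint → start new block.

06:15-08:37, 09:07-15:18, 15:51-16:06, 16:07-17:17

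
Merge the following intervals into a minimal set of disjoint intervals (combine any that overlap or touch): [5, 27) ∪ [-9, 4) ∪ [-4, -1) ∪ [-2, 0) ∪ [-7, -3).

Sort by start: [-9, 4), [-7, -3), [-4, -1), [-2, 0), [5, 27).
[-7, -3) overlaps/touches [-9, 4) → extend to [-9, 4).
[-4, -1) overlaps/touches [-9, 4) → extend to [-9, 4).
[-2, 0) overlaps/touches [-9, 4) → extend to [-9, 4).
[5, 27) is disjoint → start new block.

[-9, 4) ∪ [5, 27)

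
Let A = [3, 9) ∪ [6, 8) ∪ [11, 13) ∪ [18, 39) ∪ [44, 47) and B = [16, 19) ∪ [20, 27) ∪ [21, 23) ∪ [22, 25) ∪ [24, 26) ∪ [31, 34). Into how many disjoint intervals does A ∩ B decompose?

First set merges to [3, 9), [11, 13), [18, 39), [44, 47).
Second set merges to [16, 19), [20, 27), [31, 34).
A ∩ B = [18, 19), [20, 27), [31, 34).
That is 3 disjoint pieces.

3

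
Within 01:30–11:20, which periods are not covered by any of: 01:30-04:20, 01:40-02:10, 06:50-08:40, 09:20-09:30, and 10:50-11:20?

After merging, the occupied span is 01:30–04:20, 06:50–08:40, 09:20–09:30, 10:50–11:20.
Gaps within 01:30–11:20: 04:20–06:50, 08:40–09:20, 09:30–10:50.

04:20–06:50, 08:40–09:20, 09:30–10:50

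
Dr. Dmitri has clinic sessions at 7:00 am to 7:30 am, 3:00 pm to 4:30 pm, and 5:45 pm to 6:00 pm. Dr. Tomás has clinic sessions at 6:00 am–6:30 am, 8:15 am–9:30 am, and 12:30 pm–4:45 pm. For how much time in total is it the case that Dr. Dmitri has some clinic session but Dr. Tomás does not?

45 min

A \ B = 7:00 am–7:30 am, 5:45 pm–6:00 pm.
Total: 30 min + 15 min = 45 min.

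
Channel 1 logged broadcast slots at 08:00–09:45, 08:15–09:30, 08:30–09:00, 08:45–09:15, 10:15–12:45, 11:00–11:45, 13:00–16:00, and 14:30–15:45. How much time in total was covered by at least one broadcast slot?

Merged: 08:00-09:45, 10:15-12:45, 13:00-16:00.
Lengths: 1 h 45 min + 2 h 30 min + 3 h = 7 h 15 min.

7 h 15 min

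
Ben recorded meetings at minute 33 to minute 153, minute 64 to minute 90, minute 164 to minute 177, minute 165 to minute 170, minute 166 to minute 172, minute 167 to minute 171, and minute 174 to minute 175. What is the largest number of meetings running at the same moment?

At minute 167, 4 of the intervals are simultaneously active.
No point has more.

4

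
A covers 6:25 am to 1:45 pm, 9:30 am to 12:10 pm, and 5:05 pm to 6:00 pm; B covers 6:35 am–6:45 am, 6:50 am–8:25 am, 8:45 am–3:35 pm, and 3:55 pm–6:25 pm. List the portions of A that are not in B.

6:25 am-6:35 am, 6:45 am-6:50 am, 8:25 am-8:45 am

First set merges to 6:25 am-1:45 pm, 5:05 pm-6:00 pm.
6:25 am-1:45 pm with B removed leaves 6:25 am-6:35 am, 6:45 am-6:50 am, 8:25 am-8:45 am.
5:05 pm-6:00 pm lies entirely inside B → drops out.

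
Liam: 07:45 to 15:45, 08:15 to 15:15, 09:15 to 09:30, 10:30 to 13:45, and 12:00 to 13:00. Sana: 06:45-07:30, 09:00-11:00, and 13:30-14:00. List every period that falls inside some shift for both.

09:00-11:00, 13:30-14:00

A, merged: 07:45-15:45.
07:45-15:45 meets the second set on 09:00-11:00, 13:30-14:00.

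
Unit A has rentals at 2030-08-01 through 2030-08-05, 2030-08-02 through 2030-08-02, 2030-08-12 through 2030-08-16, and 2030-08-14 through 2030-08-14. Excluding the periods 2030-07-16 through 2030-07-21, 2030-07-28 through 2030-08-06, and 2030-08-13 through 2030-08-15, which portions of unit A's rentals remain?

2030-08-12 through 2030-08-12, 2030-08-16 through 2030-08-16

First set merges to 2030-08-01 through 2030-08-05, 2030-08-12 through 2030-08-16.
2030-08-01 through 2030-08-05: entirely removed.
2030-08-12 through 2030-08-16 \ B = 2030-08-12 through 2030-08-12, 2030-08-16 through 2030-08-16.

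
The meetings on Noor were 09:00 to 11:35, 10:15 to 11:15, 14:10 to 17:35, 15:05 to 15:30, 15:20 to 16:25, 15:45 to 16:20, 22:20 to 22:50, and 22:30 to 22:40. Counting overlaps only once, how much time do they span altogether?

6 h 30 min

Merged: 09:00-11:35, 14:10-17:35, 22:20-22:50.
Lengths: 2 h 35 min + 3 h 25 min + 30 min = 6 h 30 min.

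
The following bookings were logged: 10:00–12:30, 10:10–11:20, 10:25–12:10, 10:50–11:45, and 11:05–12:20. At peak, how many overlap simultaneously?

5

At 11:05, 5 of the intervals are simultaneously active.
No point has more.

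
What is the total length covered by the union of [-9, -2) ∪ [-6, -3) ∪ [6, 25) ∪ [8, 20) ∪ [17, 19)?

Merged: [-9, -2), [6, 25).
Lengths: 7 + 19 = 26.

26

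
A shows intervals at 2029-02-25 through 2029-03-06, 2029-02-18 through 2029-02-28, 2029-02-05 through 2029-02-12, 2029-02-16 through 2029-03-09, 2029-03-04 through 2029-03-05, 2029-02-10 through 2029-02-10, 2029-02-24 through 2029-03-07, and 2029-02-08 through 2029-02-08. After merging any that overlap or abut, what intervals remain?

Sort by start: 2029-02-05 through 2029-02-12, 2029-02-08 through 2029-02-08, 2029-02-10 through 2029-02-10, 2029-02-16 through 2029-03-09, 2029-02-18 through 2029-02-28, 2029-02-24 through 2029-03-07, 2029-02-25 through 2029-03-06, 2029-03-04 through 2029-03-05.
2029-02-08 through 2029-02-08 overlaps/touches 2029-02-05 through 2029-02-12 → extend to 2029-02-05 through 2029-02-12.
2029-02-10 through 2029-02-10 overlaps/touches 2029-02-05 through 2029-02-12 → extend to 2029-02-05 through 2029-02-12.
2029-02-16 through 2029-03-09 is disjoint → start new block.
2029-02-18 through 2029-02-28 overlaps/touches 2029-02-16 through 2029-03-09 → extend to 2029-02-16 through 2029-03-09.
2029-02-24 through 2029-03-07 overlaps/touches 2029-02-16 through 2029-03-09 → extend to 2029-02-16 through 2029-03-09.
2029-02-25 through 2029-03-06 overlaps/touches 2029-02-16 through 2029-03-09 → extend to 2029-02-16 through 2029-03-09.
2029-03-04 through 2029-03-05 overlaps/touches 2029-02-16 through 2029-03-09 → extend to 2029-02-16 through 2029-03-09.

2029-02-05 through 2029-02-12, 2029-02-16 through 2029-03-09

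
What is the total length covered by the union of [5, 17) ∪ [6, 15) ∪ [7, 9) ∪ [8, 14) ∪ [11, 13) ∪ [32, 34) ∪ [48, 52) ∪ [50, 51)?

Merged: [5, 17), [32, 34), [48, 52).
Lengths: 12 + 2 + 4 = 18.

18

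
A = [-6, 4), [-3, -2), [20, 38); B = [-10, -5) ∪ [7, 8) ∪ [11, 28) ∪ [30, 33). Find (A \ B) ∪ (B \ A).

[-10, -6) ∪ [-5, 4) ∪ [7, 8) ∪ [11, 20) ∪ [28, 30) ∪ [33, 38)

Merge the first list: [-6, 4), [20, 38).
Only in the first: [-5, 4), [28, 30), [33, 38).
Only in the second: [-10, -6), [7, 8), [11, 20).
Together these are the periods covered by exactly one.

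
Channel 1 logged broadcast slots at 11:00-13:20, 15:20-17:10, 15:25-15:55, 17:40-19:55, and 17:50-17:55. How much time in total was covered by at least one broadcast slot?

Merged: 11:00-13:20, 15:20-17:10, 17:40-19:55.
Lengths: 2 h 20 min + 1 h 50 min + 2 h 15 min = 6 h 25 min.

6 h 25 min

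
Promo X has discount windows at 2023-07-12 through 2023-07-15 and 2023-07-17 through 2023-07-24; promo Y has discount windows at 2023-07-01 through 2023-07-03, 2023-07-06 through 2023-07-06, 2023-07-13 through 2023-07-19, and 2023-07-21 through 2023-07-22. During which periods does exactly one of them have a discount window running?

A but not B: 2023-07-12 through 2023-07-12, 2023-07-20 through 2023-07-20, 2023-07-23 through 2023-07-24.
B but not A: 2023-07-01 through 2023-07-03, 2023-07-06 through 2023-07-06, 2023-07-16 through 2023-07-16.
Combining gives A △ B.

2023-07-01 through 2023-07-03, 2023-07-06 through 2023-07-06, 2023-07-12 through 2023-07-12, 2023-07-16 through 2023-07-16, 2023-07-20 through 2023-07-20, 2023-07-23 through 2023-07-24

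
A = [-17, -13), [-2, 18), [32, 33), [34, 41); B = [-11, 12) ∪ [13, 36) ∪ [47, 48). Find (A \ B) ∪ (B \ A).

Only in the first: [-17, -13), [12, 13), [36, 41).
Only in the second: [-11, -2), [18, 32), [33, 34), [47, 48).
Together these are the periods covered by exactly one.

[-17, -13) ∪ [-11, -2) ∪ [12, 13) ∪ [18, 32) ∪ [33, 34) ∪ [36, 41) ∪ [47, 48)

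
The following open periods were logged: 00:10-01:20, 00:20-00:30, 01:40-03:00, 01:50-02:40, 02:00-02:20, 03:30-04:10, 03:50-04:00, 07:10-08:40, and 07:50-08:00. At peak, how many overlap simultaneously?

3

Walk the sorted start/end points keeping a running depth.
The depth first hits 3 at 02:00.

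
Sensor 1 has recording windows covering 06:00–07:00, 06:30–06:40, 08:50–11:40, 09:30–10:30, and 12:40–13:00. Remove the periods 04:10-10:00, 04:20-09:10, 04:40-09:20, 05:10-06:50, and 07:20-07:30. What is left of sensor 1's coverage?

A, merged: 06:00-07:00, 08:50-11:40, 12:40-13:00.
B, merged: 04:10-10:00.
06:00-07:00: entirely removed.
08:50-11:40 \ B = 10:00-11:40.
12:40-13:00: nothing removed.

10:00-11:40, 12:40-13:00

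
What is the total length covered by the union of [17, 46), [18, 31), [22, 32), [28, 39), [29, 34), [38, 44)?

29

Merged: [17, 46).
Length: 29.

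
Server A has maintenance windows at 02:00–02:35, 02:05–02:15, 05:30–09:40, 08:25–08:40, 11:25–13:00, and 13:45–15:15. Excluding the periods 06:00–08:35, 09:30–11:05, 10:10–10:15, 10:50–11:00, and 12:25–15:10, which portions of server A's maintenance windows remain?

Merge the first list: 02:00–02:35, 05:30–09:40, 11:25–13:00, 13:45–15:15.
Merge the second list: 06:00–08:35, 09:30–11:05, 12:25–15:10.
02:00–02:35 is untouched.
05:30–09:40 with B removed leaves 05:30–06:00, 08:35–09:30.
11:25–13:00 with B removed leaves 11:25–12:25.
13:45–15:15 with B removed leaves 15:10–15:15.

02:00–02:35, 05:30–06:00, 08:35–09:30, 11:25–12:25, 15:10–15:15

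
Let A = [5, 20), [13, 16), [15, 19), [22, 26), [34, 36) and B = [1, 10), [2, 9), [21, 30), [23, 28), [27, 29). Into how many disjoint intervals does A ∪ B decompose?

A, merged: [5, 20), [22, 26), [34, 36).
B, merged: [1, 10), [21, 30).
A ∪ B = [1, 20), [21, 30), [34, 36).
That is 3 disjoint pieces.

3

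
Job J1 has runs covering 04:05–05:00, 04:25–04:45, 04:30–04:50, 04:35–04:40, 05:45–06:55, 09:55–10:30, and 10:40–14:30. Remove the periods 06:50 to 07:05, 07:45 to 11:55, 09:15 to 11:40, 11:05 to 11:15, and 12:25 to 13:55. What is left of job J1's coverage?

04:05–05:00, 05:45–06:50, 11:55–12:25, 13:55–14:30

A, merged: 04:05–05:00, 05:45–06:55, 09:55–10:30, 10:40–14:30.
B, merged: 06:50–07:05, 07:45–11:55, 12:25–13:55.
04:05–05:00: nothing removed.
05:45–06:55 \ B = 05:45–06:50.
09:55–10:30: entirely removed.
10:40–14:30 \ B = 11:55–12:25, 13:55–14:30.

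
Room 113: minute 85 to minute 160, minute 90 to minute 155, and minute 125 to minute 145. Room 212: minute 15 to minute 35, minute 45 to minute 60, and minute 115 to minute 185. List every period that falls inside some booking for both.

A, merged: minute 85 to minute 160.
minute 85 to minute 160 overlaps B on minute 115 to minute 160.

minute 115 to minute 160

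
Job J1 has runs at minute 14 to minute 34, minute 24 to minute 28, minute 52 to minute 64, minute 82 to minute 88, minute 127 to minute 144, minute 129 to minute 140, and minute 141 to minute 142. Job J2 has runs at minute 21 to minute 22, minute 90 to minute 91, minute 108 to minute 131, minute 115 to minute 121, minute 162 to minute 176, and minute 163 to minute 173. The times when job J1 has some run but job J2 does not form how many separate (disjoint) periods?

5

A, merged: minute 14 to minute 34, minute 52 to minute 64, minute 82 to minute 88, minute 127 to minute 144.
B, merged: minute 21 to minute 22, minute 90 to minute 91, minute 108 to minute 131, minute 162 to minute 176.
A \ B = minute 14 to minute 21, minute 22 to minute 34, minute 52 to minute 64, minute 82 to minute 88, minute 131 to minute 144.
That is 5 disjoint pieces.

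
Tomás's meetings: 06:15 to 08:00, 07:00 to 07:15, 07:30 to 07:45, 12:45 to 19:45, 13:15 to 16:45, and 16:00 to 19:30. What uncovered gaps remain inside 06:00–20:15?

Covered (merged): 06:15-08:00, 12:45-19:45.
Gaps within 06:00-20:15: 06:00-06:15, 08:00-12:45, 19:45-20:15.

06:00-06:15, 08:00-12:45, 19:45-20:15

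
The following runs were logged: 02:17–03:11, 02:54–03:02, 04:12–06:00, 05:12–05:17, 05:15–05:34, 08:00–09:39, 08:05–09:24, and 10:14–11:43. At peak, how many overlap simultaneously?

Walk the sorted start/end points keeping a running depth.
The depth first hits 3 at 05:15.

3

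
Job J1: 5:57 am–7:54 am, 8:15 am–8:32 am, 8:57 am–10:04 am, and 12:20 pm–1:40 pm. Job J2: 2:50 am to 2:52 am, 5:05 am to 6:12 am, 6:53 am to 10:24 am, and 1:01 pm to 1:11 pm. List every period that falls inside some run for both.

5:57 am-7:54 am ∩ B → 5:57 am-6:12 am, 6:53 am-7:54 am.
8:15 am-8:32 am ∩ B → 8:15 am-8:32 am.
8:57 am-10:04 am ∩ B → 8:57 am-10:04 am.
12:20 pm-1:40 pm ∩ B → 1:01 pm-1:11 pm.

5:57 am-6:12 am, 6:53 am-7:54 am, 8:15 am-8:32 am, 8:57 am-10:04 am, 1:01 pm-1:11 pm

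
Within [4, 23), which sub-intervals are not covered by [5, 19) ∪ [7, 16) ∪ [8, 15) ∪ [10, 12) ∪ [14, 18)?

[4, 5) ∪ [19, 23)

The merged coverage is [5, 19).
Complement within [4, 23): [4, 5), [19, 23).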